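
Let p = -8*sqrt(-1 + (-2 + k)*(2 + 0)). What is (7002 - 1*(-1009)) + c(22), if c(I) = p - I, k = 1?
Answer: 7989 - 8*I*sqrt(3) ≈ 7989.0 - 13.856*I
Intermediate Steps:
p = -8*I*sqrt(3) (p = -8*sqrt(-1 + (-2 + 1)*(2 + 0)) = -8*sqrt(-1 - 1*2) = -8*sqrt(-1 - 2) = -8*I*sqrt(3) ≈ -13.856*I)
c(I) = -I - 8*I*sqrt(3) (c(I) = -8*I*sqrt(3) - I = -I - 8*I*sqrt(3))
(7002 - 1*(-1009)) + c(22) = (7002 - 1*(-1009)) + (-1*22 - 8*I*sqrt(3)) = (7002 + 1009) + (-22 - 8*I*sqrt(3)) = 8011 + (-22 - 8*I*sqrt(3)) = 7989 - 8*I*sqrt(3)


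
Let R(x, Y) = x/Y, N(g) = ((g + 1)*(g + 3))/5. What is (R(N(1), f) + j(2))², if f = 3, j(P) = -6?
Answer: 6724/225 ≈ 29.884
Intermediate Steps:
N(g) = (1 + g)*(3 + g)/5 (N(g) = ((1 + g)*(3 + g))*(⅕) = (1 + g)*(3 + g)/5)
(R(N(1), f) + j(2))² = ((⅗ + (⅕)*1² + (⅘)*1)/3 - 6)² = ((⅗ + (⅕)*1 + ⅘)*(⅓) - 6)² = ((⅗ + ⅕ + ⅘)*(⅓) - 6)² = ((8/5)*(⅓) - 6)² = (8/15 - 6)² = (-82/15)² = 6724/225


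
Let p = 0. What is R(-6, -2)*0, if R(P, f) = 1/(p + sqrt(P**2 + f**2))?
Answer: 0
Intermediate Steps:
R(P, f) = 1/sqrt(P**2 + f**2) (R(P, f) = 1/(0 + sqrt(P**2 + f**2)) = 1/(sqrt(P**2 + f**2)) = 1/sqrt(P**2 + f**2))
R(-6, -2)*0 = 0/sqrt((-6)**2 + (-2)**2) = 0/sqrt(36 + 4) = 0/sqrt(40) = (sqrt(10)/20)*0 = 0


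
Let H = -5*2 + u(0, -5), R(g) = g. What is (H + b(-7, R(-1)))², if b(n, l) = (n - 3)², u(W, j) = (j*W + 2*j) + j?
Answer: 5625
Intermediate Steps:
u(W, j) = 3*j + W*j (u(W, j) = (W*j + 2*j) + j = (2*j + W*j) + j = 3*j + W*j)
b(n, l) = (-3 + n)²
H = -25 (H = -5*2 - 5*(3 + 0) = -10 - 5*3 = -10 - 15 = -25)
(H + b(-7, R(-1)))² = (-25 + (-3 - 7)²)² = (-25 + (-10)²)² = (-25 + 100)² = 75² = 5625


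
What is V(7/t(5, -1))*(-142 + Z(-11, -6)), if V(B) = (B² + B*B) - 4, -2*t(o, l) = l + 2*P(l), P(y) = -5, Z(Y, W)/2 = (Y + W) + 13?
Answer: 13800/121 ≈ 114.05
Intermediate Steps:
Z(Y, W) = 26 + 2*W + 2*Y (Z(Y, W) = 2*((Y + W) + 13) = 2*((W + Y) + 13) = 2*(13 + W + Y) = 26 + 2*W + 2*Y)
t(o, l) = 5 - l/2 (t(o, l) = -(l + 2*(-5))/2 = -(l - 10)/2 = -(-10 + l)/2 = 5 - l/2)
V(B) = -4 + 2*B² (V(B) = (B² + B²) - 4 = 2*B² - 4 = -4 + 2*B²)
V(7/t(5, -1))*(-142 + Z(-11, -6)) = (-4 + 2*(7/(5 - ½*(-1)))²)*(-142 + (26 + 2*(-6) + 2*(-11))) = (-4 + 2*(7/(5 + ½))²)*(-142 + (26 - 12 - 22)) = (-4 + 2*(7/(11/2))²)*(-142 - 8) = (-4 + 2*(7*(2/11))²)*(-150) = (-4 + 2*(14/11)²)*(-150) = (-4 + 2*(196/121))*(-150) = (-4 + 392/121)*(-150) = -92/121*(-150) = 13800/121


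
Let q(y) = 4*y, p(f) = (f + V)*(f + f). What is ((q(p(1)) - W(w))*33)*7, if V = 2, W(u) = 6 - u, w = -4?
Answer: 3234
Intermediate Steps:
p(f) = 2*f*(2 + f) (p(f) = (f + 2)*(f + f) = (2 + f)*(2*f) = 2*f*(2 + f))
((q(p(1)) - W(w))*33)*7 = ((4*(2*1*(2 + 1)) - (6 - 1*(-4)))*33)*7 = ((4*(2*1*3) - (6 + 4))*33)*7 = ((4*6 - 1*10)*33)*7 = ((24 - 10)*33)*7 = (14*33)*7 = 462*7 = 3234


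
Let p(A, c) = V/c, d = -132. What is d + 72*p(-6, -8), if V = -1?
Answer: -123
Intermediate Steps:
p(A, c) = -1/c
d + 72*p(-6, -8) = -132 + 72*(-1/(-8)) = -132 + 72*(-1*(-1/8)) = -132 + 72*(1/8) = -132 + 9 = -123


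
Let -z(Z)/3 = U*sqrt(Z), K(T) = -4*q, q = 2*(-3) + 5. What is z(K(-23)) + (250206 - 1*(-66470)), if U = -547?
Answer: 319958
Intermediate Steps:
q = -1 (q = -6 + 5 = -1)
K(T) = 4 (K(T) = -4*(-1) = 4)
z(Z) = 1641*sqrt(Z) (z(Z) = -(-1641)*sqrt(Z) = 1641*sqrt(Z))
z(K(-23)) + (250206 - 1*(-66470)) = 1641*sqrt(4) + (250206 - 1*(-66470)) = 1641*2 + (250206 + 66470) = 3282 + 316676 = 319958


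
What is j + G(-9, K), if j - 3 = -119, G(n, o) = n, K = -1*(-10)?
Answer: -125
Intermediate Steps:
K = 10
j = -116 (j = 3 - 119 = -116)
j + G(-9, K) = -116 - 9 = -125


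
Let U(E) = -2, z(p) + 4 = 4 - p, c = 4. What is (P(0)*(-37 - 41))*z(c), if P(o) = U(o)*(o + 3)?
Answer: -1872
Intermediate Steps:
z(p) = -p (z(p) = -4 + (4 - p) = -p)
P(o) = -6 - 2*o (P(o) = -2*(o + 3) = -2*(3 + o) = -6 - 2*o)
(P(0)*(-37 - 41))*z(c) = ((-6 - 2*0)*(-37 - 41))*(-1*4) = ((-6 + 0)*(-78))*(-4) = -6*(-78)*(-4) = 468*(-4) = -1872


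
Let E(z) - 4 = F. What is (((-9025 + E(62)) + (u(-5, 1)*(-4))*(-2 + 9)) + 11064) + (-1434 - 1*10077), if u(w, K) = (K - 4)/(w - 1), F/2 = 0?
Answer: -9482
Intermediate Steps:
F = 0 (F = 2*0 = 0)
E(z) = 4 (E(z) = 4 + 0 = 4)
u(w, K) = (-4 + K)/(-1 + w)
(((-9025 + E(62)) + (u(-5, 1)*(-4))*(-2 + 9)) + 11064) + (-1434 - 1*10077) = (((-9025 + 4) + (((-4 + 1)/(-1 - 5))*(-4))*(-2 + 9)) + 11064) + (-1434 - 1*10077) = ((-9021 + ((-3/(-6))*(-4))*7) + 11064) + (-1434 - 10077) = ((-9021 + (-⅙*(-3)*(-4))*7) + 11064) - 11511 = ((-9021 + ((½)*(-4))*7) + 11064) - 11511 = ((-9021 - 2*7) + 11064) - 11511 = ((-9021 - 14) + 11064) - 11511 = (-9035 + 11064) - 11511 = 2029 - 11511 = -9482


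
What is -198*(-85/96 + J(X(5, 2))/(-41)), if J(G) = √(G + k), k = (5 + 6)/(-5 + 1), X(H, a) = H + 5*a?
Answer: 126093/656 ≈ 192.21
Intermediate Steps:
k = -11/4 (k = 11/(-4) = 11*(-¼) = -11/4 ≈ -2.7500)
J(G) = √(-11/4 + G) (J(G) = √(G - 11/4) = √(-11/4 + G))
-198*(-85/96 + J(X(5, 2))/(-41)) = -198*(-85/96 + (√(-11 + 4*(5 + 5*2))/2)/(-41)) = -198*(-85*1/96 + (√(-11 + 4*(5 + 10))/2)*(-1/41)) = -198*(-85/96 + (√(-11 + 4*15)/2)*(-1/41)) = -198*(-85/96 + (√(-11 + 60)/2)*(-1/41)) = -198*(-85/96 + (√49/2)*(-1/41)) = -198*(-85/96 + ((½)*7)*(-1/41)) = -198*(-85/96 + (7/2)*(-1/41)) = -198*(-85/96 - 7/82) = -198*(-3821/3936) = 126093/656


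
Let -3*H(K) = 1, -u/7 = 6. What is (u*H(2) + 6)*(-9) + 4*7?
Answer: -152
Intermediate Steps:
u = -42 (u = -7*6 = -42)
H(K) = -1/3 (H(K) = -1/3*1 = -1/3)
(u*H(2) + 6)*(-9) + 4*7 = (-42*(-1/3) + 6)*(-9) + 4*7 = (14 + 6)*(-9) + 28 = 20*(-9) + 28 = -180 + 28 = -152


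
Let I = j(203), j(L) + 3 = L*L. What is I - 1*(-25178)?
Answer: 66384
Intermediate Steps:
j(L) = -3 + L² (j(L) = -3 + L*L = -3 + L²)
I = 41206 (I = -3 + 203² = -3 + 41209 = 41206)
I - 1*(-25178) = 41206 - 1*(-25178) = 41206 + 25178 = 66384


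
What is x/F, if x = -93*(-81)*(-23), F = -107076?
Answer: 57753/35692 ≈ 1.6181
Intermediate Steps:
x = -173259 (x = 7533*(-23) = -173259)
x/F = -173259/(-107076) = -173259*(-1/107076) = 57753/35692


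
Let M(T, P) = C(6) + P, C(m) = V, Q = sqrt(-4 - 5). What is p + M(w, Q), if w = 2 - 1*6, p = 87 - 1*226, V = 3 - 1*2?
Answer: -138 + 3*I ≈ -138.0 + 3.0*I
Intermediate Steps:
V = 1 (V = 3 - 2 = 1)
Q = 3*I (Q = sqrt(-9) = 3*I ≈ 3.0*I)
C(m) = 1
p = -139 (p = 87 - 226 = -139)
w = -4 (w = 2 - 6 = -4)
M(T, P) = 1 + P
p + M(w, Q) = -139 + (1 + 3*I) = -138 + 3*I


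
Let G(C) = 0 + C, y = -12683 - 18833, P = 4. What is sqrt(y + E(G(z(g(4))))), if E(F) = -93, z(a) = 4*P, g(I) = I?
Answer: I*sqrt(31609) ≈ 177.79*I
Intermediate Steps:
z(a) = 16 (z(a) = 4*4 = 16)
y = -31516
G(C) = C
sqrt(y + E(G(z(g(4))))) = sqrt(-31516 - 93) = sqrt(-31609) = I*sqrt(31609)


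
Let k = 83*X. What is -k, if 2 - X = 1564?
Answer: 129646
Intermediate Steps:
X = -1562 (X = 2 - 1*1564 = 2 - 1564 = -1562)
k = -129646 (k = 83*(-1562) = -129646)
-k = -1*(-129646) = 129646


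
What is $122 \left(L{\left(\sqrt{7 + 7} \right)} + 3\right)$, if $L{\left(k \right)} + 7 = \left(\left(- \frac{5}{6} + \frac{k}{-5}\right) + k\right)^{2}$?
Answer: $\frac{310429}{450} - \frac{488 \sqrt{14}}{3} \approx 81.199$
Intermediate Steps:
$L{\left(k \right)} = -7 + \left(- \frac{5}{6} + \frac{4 k}{5}\right)^{2}$ ($L{\left(k \right)} = -7 + \left(\left(- \frac{5}{6} + \frac{k}{-5}\right) + k\right)^{2} = -7 + \left(\left(\left(-5\right) \frac{1}{6} + k \left(- \frac{1}{5}\right)\right) + k\right)^{2} = -7 + \left(\left(- \frac{5}{6} - \frac{k}{5}\right) + k\right)^{2} = -7 + \left(- \frac{5}{6} + \frac{4 k}{5}\right)^{2}$)
$122 \left(L{\left(\sqrt{7 + 7} \right)} + 3\right) = 122 \left(\left(-7 + \frac{\left(-25 + 24 \sqrt{7 + 7}\right)^{2}}{900}\right) + 3\right) = 122 \left(\left(-7 + \frac{\left(-25 + 24 \sqrt{14}\right)^{2}}{900}\right) + 3\right) = 122 \left(-4 + \frac{\left(-25 + 24 \sqrt{14}\right)^{2}}{900}\right) = -488 + \frac{61 \left(-25 + 24 \sqrt{14}\right)^{2}}{450}$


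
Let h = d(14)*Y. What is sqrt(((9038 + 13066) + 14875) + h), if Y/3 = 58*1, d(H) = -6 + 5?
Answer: sqrt(36805) ≈ 191.85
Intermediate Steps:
d(H) = -1
Y = 174 (Y = 3*(58*1) = 3*58 = 174)
h = -174 (h = -1*174 = -174)
sqrt(((9038 + 13066) + 14875) + h) = sqrt(((9038 + 13066) + 14875) - 174) = sqrt((22104 + 14875) - 174) = sqrt(36979 - 174) = sqrt(36805)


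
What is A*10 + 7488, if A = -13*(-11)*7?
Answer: 17498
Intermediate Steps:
A = 1001 (A = 143*7 = 1001)
A*10 + 7488 = 1001*10 + 7488 = 10010 + 7488 = 17498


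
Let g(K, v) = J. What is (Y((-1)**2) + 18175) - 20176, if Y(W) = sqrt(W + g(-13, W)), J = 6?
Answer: -2001 + sqrt(7) ≈ -1998.4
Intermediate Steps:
g(K, v) = 6
Y(W) = sqrt(6 + W) (Y(W) = sqrt(W + 6) = sqrt(6 + W))
(Y((-1)**2) + 18175) - 20176 = (sqrt(6 + (-1)**2) + 18175) - 20176 = (sqrt(6 + 1) + 18175) - 20176 = (sqrt(7) + 18175) - 20176 = (18175 + sqrt(7)) - 20176 = -2001 + sqrt(7)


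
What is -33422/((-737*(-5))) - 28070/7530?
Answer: -35510561/2774805 ≈ -12.798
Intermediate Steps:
-33422/((-737*(-5))) - 28070/7530 = -33422/3685 - 28070*1/7530 = -33422*1/3685 - 2807/753 = -33422/3685 - 2807/753 = -35510561/2774805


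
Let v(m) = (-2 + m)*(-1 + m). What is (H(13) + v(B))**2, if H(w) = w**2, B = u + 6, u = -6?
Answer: 29241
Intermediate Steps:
B = 0 (B = -6 + 6 = 0)
v(m) = (-1 + m)*(-2 + m)
(H(13) + v(B))**2 = (13**2 + (2 + 0**2 - 3*0))**2 = (169 + (2 + 0 + 0))**2 = (169 + 2)**2 = 171**2 = 29241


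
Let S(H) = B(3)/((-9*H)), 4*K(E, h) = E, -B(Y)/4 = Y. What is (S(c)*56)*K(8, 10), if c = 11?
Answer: 448/33 ≈ 13.576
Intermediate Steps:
B(Y) = -4*Y
K(E, h) = E/4
S(H) = 4/(3*H) (S(H) = (-4*3)/((-9*H)) = -(-4)/(3*H) = 4/(3*H))
(S(c)*56)*K(8, 10) = (((4/3)/11)*56)*((¼)*8) = (((4/3)*(1/11))*56)*2 = ((4/33)*56)*2 = (224/33)*2 = 448/33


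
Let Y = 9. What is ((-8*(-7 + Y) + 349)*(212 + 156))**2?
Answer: 15017031936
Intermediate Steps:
((-8*(-7 + Y) + 349)*(212 + 156))**2 = ((-8*(-7 + 9) + 349)*(212 + 156))**2 = ((-8*2 + 349)*368)**2 = ((-16 + 349)*368)**2 = (333*368)**2 = 122544**2 = 15017031936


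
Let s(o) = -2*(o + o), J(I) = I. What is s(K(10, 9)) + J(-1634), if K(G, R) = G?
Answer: -1674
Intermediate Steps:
s(o) = -4*o
s(K(10, 9)) + J(-1634) = -4*10 - 1634 = -40 - 1634 = -1674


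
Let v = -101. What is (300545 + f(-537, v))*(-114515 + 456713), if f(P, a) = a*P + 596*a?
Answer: 100806740028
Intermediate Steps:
f(P, a) = 596*a + P*a (f(P, a) = P*a + 596*a = 596*a + P*a)
(300545 + f(-537, v))*(-114515 + 456713) = (300545 - 101*(596 - 537))*(-114515 + 456713) = (300545 - 101*59)*342198 = (300545 - 5959)*342198 = 294586*342198 = 100806740028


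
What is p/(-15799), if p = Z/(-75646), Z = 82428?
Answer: 41214/597565577 ≈ 6.8970e-5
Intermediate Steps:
p = -41214/37823 (p = 82428/(-75646) = 82428*(-1/75646) = -41214/37823 ≈ -1.0897)
p/(-15799) = -41214/37823/(-15799) = -41214/37823*(-1/15799) = 41214/597565577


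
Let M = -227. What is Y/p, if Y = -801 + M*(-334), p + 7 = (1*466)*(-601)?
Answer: -75017/280073 ≈ -0.26785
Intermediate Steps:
p = -280073 (p = -7 + (1*466)*(-601) = -7 + 466*(-601) = -7 - 280066 = -280073)
Y = 75017 (Y = -801 - 227*(-334) = -801 + 75818 = 75017)
Y/p = 75017/(-280073) = 75017*(-1/280073) = -75017/280073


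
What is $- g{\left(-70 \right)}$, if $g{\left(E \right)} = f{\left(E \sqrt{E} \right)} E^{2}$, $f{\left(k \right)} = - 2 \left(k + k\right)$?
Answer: $- 1372000 i \sqrt{70} \approx - 1.1479 \cdot 10^{7} i$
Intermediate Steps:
$f{\left(k \right)} = - 4 k$ ($f{\left(k \right)} = - 2 \cdot 2 k = - 4 k$)
$g{\left(E \right)} = - 4 E^{\frac{7}{2}}$ ($g{\left(E \right)} = - 4 E \sqrt{E} E^{2} = - 4 E^{\frac{3}{2}} E^{2} = - 4 E^{\frac{7}{2}}$)
$- g{\left(-70 \right)} = - \left(-4\right) \left(-70\right)^{\frac{7}{2}} = - \left(-4\right) \left(- 343000 i \sqrt{70}\right) = - 1372000 i \sqrt{70}$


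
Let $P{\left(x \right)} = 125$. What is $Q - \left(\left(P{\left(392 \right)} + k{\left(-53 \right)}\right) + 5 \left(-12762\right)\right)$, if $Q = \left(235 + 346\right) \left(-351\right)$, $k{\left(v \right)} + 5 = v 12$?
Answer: $-139605$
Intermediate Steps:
$k{\left(v \right)} = -5 + 12 v$ ($k{\left(v \right)} = -5 + v 12 = -5 + 12 v$)
$Q = -203931$ ($Q = 581 \left(-351\right) = -203931$)
$Q - \left(\left(P{\left(392 \right)} + k{\left(-53 \right)}\right) + 5 \left(-12762\right)\right) = -203931 - \left(\left(125 + \left(-5 + 12 \left(-53\right)\right)\right) + 5 \left(-12762\right)\right) = -203931 - \left(\left(125 - 641\right) - 63810\right) = -203931 - \left(-516 - 63810\right) = -203931 - -64326 = -203931 + 64326 = -139605$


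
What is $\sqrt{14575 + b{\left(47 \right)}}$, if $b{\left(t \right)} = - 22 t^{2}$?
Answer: $i \sqrt{34023} \approx 184.45 i$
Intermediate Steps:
$\sqrt{14575 + b{\left(47 \right)}} = \sqrt{14575 - 22 \cdot 47^{2}} = \sqrt{14575 - 48598} = \sqrt{-34023} = i \sqrt{34023}$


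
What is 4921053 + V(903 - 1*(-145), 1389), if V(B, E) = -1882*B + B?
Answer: 2949765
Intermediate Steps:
V(B, E) = -1881*B
4921053 + V(903 - 1*(-145), 1389) = 4921053 - 1881*(903 - 1*(-145)) = 4921053 - 1881*(903 + 145) = 4921053 - 1881*1048 = 4921053 - 1971288 = 2949765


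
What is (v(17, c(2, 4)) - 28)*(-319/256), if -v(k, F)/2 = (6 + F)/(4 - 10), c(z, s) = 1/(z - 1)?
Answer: 24563/768 ≈ 31.983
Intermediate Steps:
c(z, s) = 1/(-1 + z)
v(k, F) = 2 + F/3 (v(k, F) = -2*(6 + F)/(4 - 10) = -2*(6 + F)/(-6) = -2*(6 + F)*(-1)/6 = -2*(-1 - F/6) = 2 + F/3)
(v(17, c(2, 4)) - 28)*(-319/256) = ((2 + 1/(3*(-1 + 2))) - 28)*(-319/256) = ((2 + (⅓)/1) - 28)*(-319*1/256) = ((2 + (⅓)*1) - 28)*(-319/256) = ((2 + ⅓) - 28)*(-319/256) = (7/3 - 28)*(-319/256) = -77/3*(-319/256) = 24563/768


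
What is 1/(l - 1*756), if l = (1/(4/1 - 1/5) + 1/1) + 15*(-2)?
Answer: -19/14910 ≈ -0.0012743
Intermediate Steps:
l = -546/19 (l = (1/(4*1 - 1*⅕) + 1*1) - 30 = (1/(4 - ⅕) + 1) - 30 = (1/(19/5) + 1) - 30 = (1*(5/19) + 1) - 30 = (5/19 + 1) - 30 = 24/19 - 30 = -546/19 ≈ -28.737)
1/(l - 1*756) = 1/(-546/19 - 1*756) = 1/(-546/19 - 756) = 1/(-14910/19) = -19/14910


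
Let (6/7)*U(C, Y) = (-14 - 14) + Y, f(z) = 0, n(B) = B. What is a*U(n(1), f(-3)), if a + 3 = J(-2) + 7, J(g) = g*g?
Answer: -784/3 ≈ -261.33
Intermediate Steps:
U(C, Y) = -98/3 + 7*Y/6 (U(C, Y) = 7*((-14 - 14) + Y)/6 = 7*(-28 + Y)/6 = -98/3 + 7*Y/6)
J(g) = g²
a = 8 (a = -3 + ((-2)² + 7) = -3 + (4 + 7) = -3 + 11 = 8)
a*U(n(1), f(-3)) = 8*(-98/3 + (7/6)*0) = 8*(-98/3 + 0) = 8*(-98/3) = -784/3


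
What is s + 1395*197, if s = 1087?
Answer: 275902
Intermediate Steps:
s + 1395*197 = 1087 + 1395*197 = 1087 + 274815 = 275902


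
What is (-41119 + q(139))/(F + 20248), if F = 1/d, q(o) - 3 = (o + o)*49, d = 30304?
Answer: -833178176/613595393 ≈ -1.3579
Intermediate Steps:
q(o) = 3 + 98*o (q(o) = 3 + (o + o)*49 = 3 + (2*o)*49 = 3 + 98*o)
F = 1/30304 ≈ 3.2999e-5
(-41119 + q(139))/(F + 20248) = (-41119 + (3 + 98*139))/(1/30304 + 20248) = (-41119 + (3 + 13622))/(613595393/30304) = (-41119 + 13625)*(30304/613595393) = -27494*30304/613595393 = -833178176/613595393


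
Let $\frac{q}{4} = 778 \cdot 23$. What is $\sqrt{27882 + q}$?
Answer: $223 \sqrt{2} \approx 315.37$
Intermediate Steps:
$q = 71576$ ($q = 4 \cdot 778 \cdot 23 = 4 \cdot 17894 = 71576$)
$\sqrt{27882 + q} = \sqrt{27882 + 71576} = \sqrt{99458} = 223 \sqrt{2}$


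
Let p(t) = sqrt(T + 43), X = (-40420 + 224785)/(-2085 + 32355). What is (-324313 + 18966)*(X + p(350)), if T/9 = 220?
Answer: -3753019977/2018 - 5190899*sqrt(7) ≈ -1.5594e+7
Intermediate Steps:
T = 1980 (T = 9*220 = 1980)
X = 12291/2018 (X = 184365/30270 = 184365*(1/30270) = 12291/2018 ≈ 6.0907)
p(t) = 17*sqrt(7) (p(t) = sqrt(1980 + 43) = sqrt(2023) = 17*sqrt(7))
(-324313 + 18966)*(X + p(350)) = (-324313 + 18966)*(12291/2018 + 17*sqrt(7)) = -305347*(12291/2018 + 17*sqrt(7)) = -3753019977/2018 - 5190899*sqrt(7)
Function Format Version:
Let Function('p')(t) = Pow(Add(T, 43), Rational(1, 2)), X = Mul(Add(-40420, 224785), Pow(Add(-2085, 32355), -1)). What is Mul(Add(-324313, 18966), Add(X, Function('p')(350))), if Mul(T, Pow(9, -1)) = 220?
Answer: Add(Rational(-3753019977, 2018), Mul(-5190899, Pow(7, Rational(1, 2)))) ≈ -1.5594e+7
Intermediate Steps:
T = 1980 (T = Mul(9, 220) = 1980)
X = Rational(12291, 2018) (X = Mul(184365, Pow(30270, -1)) = Mul(184365, Rational(1, 30270)) = Rational(12291, 2018) ≈ 6.0907)
Function('p')(t) = Mul(17, Pow(7, Rational(1, 2))) (Function('p')(t) = Pow(Add(1980, 43), Rational(1, 2)) = Pow(2023, Rational(1, 2)) = Mul(17, Pow(7, Rational(1, 2))))
Mul(Add(-324313, 18966), Add(X, Function('p')(350))) = Mul(Add(-324313, 18966), Add(Rational(12291, 2018), Mul(17, Pow(7, Rational(1, 2))))) = Mul(-305347, Add(Rational(12291, 2018), Mul(17, Pow(7, Rational(1, 2))))) = Add(Rational(-3753019977, 2018), Mul(-5190899, Pow(7, Rational(1, 2))))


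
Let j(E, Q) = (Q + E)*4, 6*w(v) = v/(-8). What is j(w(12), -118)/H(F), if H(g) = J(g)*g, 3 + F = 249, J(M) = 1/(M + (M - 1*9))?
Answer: -76153/82 ≈ -928.70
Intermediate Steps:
J(M) = 1/(-9 + 2*M) (J(M) = 1/(M + (M - 9)) = 1/(M + (-9 + M)) = 1/(-9 + 2*M))
w(v) = -v/48 (w(v) = (v/(-8))/6 = (v*(-⅛))/6 = (-v/8)/6 = -v/48)
j(E, Q) = 4*E + 4*Q (j(E, Q) = (E + Q)*4 = 4*E + 4*Q)
F = 246 (F = -3 + 249 = 246)
H(g) = g/(-9 + 2*g)
j(w(12), -118)/H(F) = (4*(-1/48*12) + 4*(-118))/((246/(-9 + 2*246))) = (4*(-¼) - 472)/((246/(-9 + 492))) = (-1 - 472)/((246/483)) = -473/(246*(1/483)) = -473/82/161 = -473*161/82 = -76153/82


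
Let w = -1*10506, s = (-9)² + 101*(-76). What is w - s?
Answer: -2911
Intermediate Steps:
s = -7595 (s = 81 - 7676 = -7595)
w = -10506
w - s = -10506 - 1*(-7595) = -10506 + 7595 = -2911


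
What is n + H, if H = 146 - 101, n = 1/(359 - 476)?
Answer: 5264/117 ≈ 44.991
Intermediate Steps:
n = -1/117 (n = 1/(-117) = -1/117 ≈ -0.0085470)
H = 45
n + H = -1/117 + 45 = 5264/117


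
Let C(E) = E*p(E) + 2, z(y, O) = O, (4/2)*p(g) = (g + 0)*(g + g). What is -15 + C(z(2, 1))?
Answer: -12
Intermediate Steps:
p(g) = g**2 (p(g) = ((g + 0)*(g + g))/2 = (g*(2*g))/2 = (2*g**2)/2 = g**2)
C(E) = 2 + E**3 (C(E) = E*E**2 + 2 = E**3 + 2 = 2 + E**3)
-15 + C(z(2, 1)) = -15 + (2 + 1**3) = -15 + (2 + 1) = -15 + 3 = -12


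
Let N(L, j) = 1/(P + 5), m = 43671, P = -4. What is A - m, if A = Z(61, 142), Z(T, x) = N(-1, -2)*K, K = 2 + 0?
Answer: -43669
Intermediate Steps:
N(L, j) = 1 (N(L, j) = 1/(-4 + 5) = 1/1 = 1)
K = 2
Z(T, x) = 2 (Z(T, x) = 1*2 = 2)
A = 2
A - m = 2 - 1*43671 = 2 - 43671 = -43669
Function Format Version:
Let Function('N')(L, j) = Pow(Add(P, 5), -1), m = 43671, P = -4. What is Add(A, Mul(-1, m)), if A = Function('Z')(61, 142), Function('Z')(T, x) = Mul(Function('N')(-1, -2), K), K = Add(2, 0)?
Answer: -43669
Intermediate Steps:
Function('N')(L, j) = 1 (Function('N')(L, j) = Pow(Add(-4, 5), -1) = Pow(1, -1) = 1)
K = 2
Function('Z')(T, x) = 2 (Function('Z')(T, x) = Mul(1, 2) = 2)
A = 2
Add(A, Mul(-1, m)) = Add(2, Mul(-1, 43671)) = Add(2, -43671) = -43669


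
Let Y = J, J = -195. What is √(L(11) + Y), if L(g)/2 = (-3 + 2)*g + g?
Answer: I*√195 ≈ 13.964*I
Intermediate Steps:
L(g) = 0 (L(g) = 2*((-3 + 2)*g + g) = 2*(-g + g) = 2*0 = 0)
Y = -195
√(L(11) + Y) = √(0 - 195) = √(-195) = I*√195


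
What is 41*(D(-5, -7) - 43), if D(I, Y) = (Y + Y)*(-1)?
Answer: -1189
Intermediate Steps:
D(I, Y) = -2*Y (D(I, Y) = (2*Y)*(-1) = -2*Y)
41*(D(-5, -7) - 43) = 41*(-2*(-7) - 43) = 41*(14 - 43) = 41*(-29) = -1189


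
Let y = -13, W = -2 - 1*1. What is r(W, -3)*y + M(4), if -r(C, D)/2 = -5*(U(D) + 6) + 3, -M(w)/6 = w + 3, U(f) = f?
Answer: -354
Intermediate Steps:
W = -3 (W = -2 - 1 = -3)
M(w) = -18 - 6*w (M(w) = -6*(w + 3) = -6*(3 + w) = -18 - 6*w)
r(C, D) = 54 + 10*D (r(C, D) = -2*(-5*(D + 6) + 3) = -2*(-5*(6 + D) + 3) = -2*((-30 - 5*D) + 3) = -2*(-27 - 5*D) = 54 + 10*D)
r(W, -3)*y + M(4) = (54 + 10*(-3))*(-13) + (-18 - 6*4) = (54 - 30)*(-13) + (-18 - 24) = 24*(-13) - 42 = -312 - 42 = -354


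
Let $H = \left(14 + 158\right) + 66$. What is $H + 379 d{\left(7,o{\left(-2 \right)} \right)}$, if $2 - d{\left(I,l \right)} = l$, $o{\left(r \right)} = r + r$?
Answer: $2512$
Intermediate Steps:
$H = 238$ ($H = 172 + 66 = 238$)
$o{\left(r \right)} = 2 r$
$d{\left(I,l \right)} = 2 - l$
$H + 379 d{\left(7,o{\left(-2 \right)} \right)} = 238 + 379 \left(2 - 2 \left(-2\right)\right) = 238 + 379 \left(2 - -4\right) = 238 + 379 \left(2 + 4\right) = 238 + 379 \cdot 6 = 238 + 2274 = 2512$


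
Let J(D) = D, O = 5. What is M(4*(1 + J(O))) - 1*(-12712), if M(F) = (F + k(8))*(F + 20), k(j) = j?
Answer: 14120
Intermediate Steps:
M(F) = (8 + F)*(20 + F) (M(F) = (F + 8)*(F + 20) = (8 + F)*(20 + F))
M(4*(1 + J(O))) - 1*(-12712) = (160 + (4*(1 + 5))² + 28*(4*(1 + 5))) - 1*(-12712) = (160 + (4*6)² + 28*(4*6)) + 12712 = (160 + 24² + 28*24) + 12712 = (160 + 576 + 672) + 12712 = 1408 + 12712 = 14120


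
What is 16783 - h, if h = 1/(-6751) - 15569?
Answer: 218408353/6751 ≈ 32352.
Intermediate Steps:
h = -105106320/6751 (h = -1/6751 - 15569 = -105106320/6751 ≈ -15569.)
16783 - h = 16783 - 1*(-105106320/6751) = 16783 + 105106320/6751 = 218408353/6751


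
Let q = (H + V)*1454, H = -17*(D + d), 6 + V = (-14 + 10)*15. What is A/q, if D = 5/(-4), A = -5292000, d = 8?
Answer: 3528000/175207 ≈ 20.136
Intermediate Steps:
D = -5/4 (D = 5*(-¼) = -5/4 ≈ -1.2500)
V = -66 (V = -6 + (-14 + 10)*15 = -6 - 4*15 = -6 - 60 = -66)
H = -459/4 (H = -17*(-5/4 + 8) = -17*27/4 = -459/4 ≈ -114.75)
q = -525621/2 (q = (-459/4 - 66)*1454 = -723/4*1454 = -525621/2 ≈ -2.6281e+5)
A/q = -5292000/(-525621/2) = -5292000*(-2/525621) = 3528000/175207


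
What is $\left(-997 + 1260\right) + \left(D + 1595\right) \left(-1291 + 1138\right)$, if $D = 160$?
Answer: $-268252$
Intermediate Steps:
$\left(-997 + 1260\right) + \left(D + 1595\right) \left(-1291 + 1138\right) = \left(-997 + 1260\right) + \left(160 + 1595\right) \left(-1291 + 1138\right) = 263 + 1755 \left(-153\right) = 263 - 268515 = -268252$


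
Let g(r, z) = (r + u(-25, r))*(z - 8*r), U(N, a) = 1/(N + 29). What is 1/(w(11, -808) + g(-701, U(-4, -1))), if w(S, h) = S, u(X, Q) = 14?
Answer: -25/96317812 ≈ -2.5956e-7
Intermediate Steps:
U(N, a) = 1/(29 + N)
g(r, z) = (14 + r)*(z - 8*r) (g(r, z) = (r + 14)*(z - 8*r) = (14 + r)*(z - 8*r))
1/(w(11, -808) + g(-701, U(-4, -1))) = 1/(11 + (-112*(-701) - 8*(-701)² + 14/(29 - 4) - 701/(29 - 4))) = 1/(11 + (78512 - 8*491401 + 14/25 - 701/25)) = 1/(11 + (78512 - 3931208 + 14*(1/25) - 701*1/25)) = 1/(11 + (78512 - 3931208 + 14/25 - 701/25)) = 1/(11 - 96318087/25) = 1/(-96317812/25) = -25/96317812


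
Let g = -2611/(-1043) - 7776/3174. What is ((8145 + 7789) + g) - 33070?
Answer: -1350672443/78821 ≈ -17136.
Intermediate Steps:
g = 4213/78821 (g = -2611*(-1/1043) - 7776*1/3174 = 373/149 - 1296/529 = 4213/78821 ≈ 0.053450)
((8145 + 7789) + g) - 33070 = ((8145 + 7789) + 4213/78821) - 33070 = (15934 + 4213/78821) - 33070 = 1255938027/78821 - 33070 = -1350672443/78821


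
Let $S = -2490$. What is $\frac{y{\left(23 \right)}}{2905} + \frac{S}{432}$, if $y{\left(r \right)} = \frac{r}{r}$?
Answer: $- \frac{1205503}{209160} \approx -5.7635$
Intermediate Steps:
$y{\left(r \right)} = 1$
$\frac{y{\left(23 \right)}}{2905} + \frac{S}{432} = 1 \cdot \frac{1}{2905} - \frac{2490}{432} = 1 \cdot \frac{1}{2905} - \frac{415}{72} = \frac{1}{2905} - \frac{415}{72} = - \frac{1205503}{209160}$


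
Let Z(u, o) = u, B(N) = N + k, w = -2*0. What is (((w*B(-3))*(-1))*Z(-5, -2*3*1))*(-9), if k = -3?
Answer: 0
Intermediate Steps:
w = 0
B(N) = -3 + N (B(N) = N - 3 = -3 + N)
(((w*B(-3))*(-1))*Z(-5, -2*3*1))*(-9) = (((0*(-3 - 3))*(-1))*(-5))*(-9) = (((0*(-6))*(-1))*(-5))*(-9) = ((0*(-1))*(-5))*(-9) = (0*(-5))*(-9) = 0*(-9) = 0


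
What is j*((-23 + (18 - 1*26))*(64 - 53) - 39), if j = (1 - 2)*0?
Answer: 0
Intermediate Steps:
j = 0 (j = -1*0 = 0)
j*((-23 + (18 - 1*26))*(64 - 53) - 39) = 0*((-23 + (18 - 1*26))*(64 - 53) - 39) = 0*((-23 + (18 - 26))*11 - 39) = 0*((-23 - 8)*11 - 39) = 0*(-31*11 - 39) = 0*(-341 - 39) = 0*(-380) = 0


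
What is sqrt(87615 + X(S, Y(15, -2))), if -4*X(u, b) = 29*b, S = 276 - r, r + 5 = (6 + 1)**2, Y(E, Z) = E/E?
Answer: sqrt(350431)/2 ≈ 295.99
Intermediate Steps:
Y(E, Z) = 1
r = 44 (r = -5 + (6 + 1)**2 = -5 + 7**2 = -5 + 49 = 44)
S = 232 (S = 276 - 1*44 = 276 - 44 = 232)
X(u, b) = -29*b/4
sqrt(87615 + X(S, Y(15, -2))) = sqrt(87615 - 29/4*1) = sqrt(87615 - 29/4) = sqrt(350431/4) = sqrt(350431)/2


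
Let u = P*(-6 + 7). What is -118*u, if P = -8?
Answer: 944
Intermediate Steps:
u = -8 (u = -8*(-6 + 7) = -8*1 = -8)
-118*u = -118*(-8) = 944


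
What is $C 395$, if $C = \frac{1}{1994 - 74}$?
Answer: $\frac{79}{384} \approx 0.20573$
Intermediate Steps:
$C = \frac{1}{1920}$ ($C = \frac{1}{1994 + \left(-108 + 34\right)} = \frac{1}{1994 - 74} = \frac{1}{1920} \approx 0.00052083$)
$C 395 = \frac{1}{1920} \cdot 395 = \frac{79}{384}$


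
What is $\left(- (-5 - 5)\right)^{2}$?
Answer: $100$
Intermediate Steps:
$\left(- (-5 - 5)\right)^{2} = \left(\left(-1\right) \left(-10\right)\right)^{2} = 10^{2} = 100$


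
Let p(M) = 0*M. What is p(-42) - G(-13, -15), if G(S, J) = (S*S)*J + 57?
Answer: 2478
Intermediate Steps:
G(S, J) = 57 + J*S² (G(S, J) = S²*J + 57 = J*S² + 57 = 57 + J*S²)
p(M) = 0
p(-42) - G(-13, -15) = 0 - (57 - 15*(-13)²) = 0 - (57 - 15*169) = 0 - (57 - 2535) = 0 - 1*(-2478) = 0 + 2478 = 2478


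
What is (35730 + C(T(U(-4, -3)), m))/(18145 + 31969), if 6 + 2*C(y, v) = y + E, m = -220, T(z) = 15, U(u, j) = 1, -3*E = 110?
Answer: 214297/300684 ≈ 0.71270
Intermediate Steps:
E = -110/3 (E = -⅓*110 = -110/3 ≈ -36.667)
C(y, v) = -64/3 + y/2 (C(y, v) = -3 + (y - 110/3)/2 = -3 + (-110/3 + y)/2 = -3 + (-55/3 + y/2) = -64/3 + y/2)
(35730 + C(T(U(-4, -3)), m))/(18145 + 31969) = (35730 + (-64/3 + (½)*15))/(18145 + 31969) = (35730 + (-64/3 + 15/2))/50114 = (35730 - 83/6)*(1/50114) = (214297/6)*(1/50114) = 214297/300684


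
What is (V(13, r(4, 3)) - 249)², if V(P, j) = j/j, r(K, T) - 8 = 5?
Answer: 61504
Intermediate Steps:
r(K, T) = 13 (r(K, T) = 8 + 5 = 13)
V(P, j) = 1
(V(13, r(4, 3)) - 249)² = (1 - 249)² = (-248)² = 61504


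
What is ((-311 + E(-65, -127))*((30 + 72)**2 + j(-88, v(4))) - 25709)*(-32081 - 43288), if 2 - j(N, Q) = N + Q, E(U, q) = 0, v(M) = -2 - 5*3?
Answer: 248312968470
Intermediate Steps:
v(M) = -17 (v(M) = -2 - 15 = -17)
j(N, Q) = 2 - N - Q (j(N, Q) = 2 - (N + Q) = 2 + (-N - Q) = 2 - N - Q)
((-311 + E(-65, -127))*((30 + 72)**2 + j(-88, v(4))) - 25709)*(-32081 - 43288) = ((-311 + 0)*((30 + 72)**2 + (2 - 1*(-88) - 1*(-17))) - 25709)*(-32081 - 43288) = (-311*(102**2 + (2 + 88 + 17)) - 25709)*(-75369) = (-311*(10404 + 107) - 25709)*(-75369) = (-311*10511 - 25709)*(-75369) = (-3268921 - 25709)*(-75369) = -3294630*(-75369) = 248312968470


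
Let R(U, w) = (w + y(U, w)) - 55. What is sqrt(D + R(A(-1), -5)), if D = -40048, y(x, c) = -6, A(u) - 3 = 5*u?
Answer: I*sqrt(40114) ≈ 200.28*I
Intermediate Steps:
A(u) = 3 + 5*u
R(U, w) = -61 + w (R(U, w) = (w - 6) - 55 = (-6 + w) - 55 = -61 + w)
sqrt(D + R(A(-1), -5)) = sqrt(-40048 + (-61 - 5)) = sqrt(-40048 - 66) = sqrt(-40114) = I*sqrt(40114)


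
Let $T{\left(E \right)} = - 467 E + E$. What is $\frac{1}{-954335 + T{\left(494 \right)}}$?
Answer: $- \frac{1}{1184539} \approx -8.4421 \cdot 10^{-7}$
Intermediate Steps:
$T{\left(E \right)} = - 466 E$
$\frac{1}{-954335 + T{\left(494 \right)}} = \frac{1}{-954335 - 230204} = \frac{1}{-1184539} = - \frac{1}{1184539}$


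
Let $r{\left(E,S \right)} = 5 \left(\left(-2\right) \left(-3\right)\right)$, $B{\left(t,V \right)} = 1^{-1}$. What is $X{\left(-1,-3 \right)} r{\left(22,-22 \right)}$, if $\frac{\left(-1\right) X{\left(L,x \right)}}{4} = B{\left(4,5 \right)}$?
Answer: $-120$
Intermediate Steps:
$B{\left(t,V \right)} = 1$
$r{\left(E,S \right)} = 30$ ($r{\left(E,S \right)} = 5 \cdot 6 = 30$)
$X{\left(L,x \right)} = -4$ ($X{\left(L,x \right)} = \left(-4\right) 1 = -4$)
$X{\left(-1,-3 \right)} r{\left(22,-22 \right)} = \left(-4\right) 30 = -120$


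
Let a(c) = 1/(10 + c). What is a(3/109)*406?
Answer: 44254/1093 ≈ 40.489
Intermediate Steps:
a(3/109)*406 = 406/(10 + 3/109) = 406/(1093/109) = (109/1093)*406 = 44254/1093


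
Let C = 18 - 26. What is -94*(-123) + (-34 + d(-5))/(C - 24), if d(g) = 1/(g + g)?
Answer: 3700181/320 ≈ 11563.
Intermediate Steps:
C = -8
d(g) = 1/(2*g)
-94*(-123) + (-34 + d(-5))/(C - 24) = -94*(-123) + (-34 + (1/2)/(-5))/(-8 - 24) = 11562 + (-34 + (1/2)*(-1/5))/(-32) = 11562 + (-34 - 1/10)*(-1/32) = 11562 - 341/10*(-1/32) = 11562 + 341/320 = 3700181/320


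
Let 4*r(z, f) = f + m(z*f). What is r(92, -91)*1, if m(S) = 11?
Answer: -20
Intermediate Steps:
r(z, f) = 11/4 + f/4 (r(z, f) = (f + 11)/4 = (11 + f)/4 = 11/4 + f/4)
r(92, -91)*1 = (11/4 + (¼)*(-91))*1 = (11/4 - 91/4)*1 = -20*1 = -20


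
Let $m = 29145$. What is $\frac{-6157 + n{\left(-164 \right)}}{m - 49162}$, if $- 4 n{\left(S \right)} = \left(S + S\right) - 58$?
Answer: $\frac{12121}{40034} \approx 0.30277$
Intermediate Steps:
$n{\left(S \right)} = \frac{29}{2} - \frac{S}{2}$ ($n{\left(S \right)} = - \frac{\left(S + S\right) - 58}{4} = - \frac{2 S - 58}{4} = - \frac{-58 + 2 S}{4} = \frac{29}{2} - \frac{S}{2}$)
$\frac{-6157 + n{\left(-164 \right)}}{m - 49162} = \frac{-6157 + \left(\frac{29}{2} - -82\right)}{29145 - 49162} = \frac{-6157 + \left(\frac{29}{2} + 82\right)}{-20017} = \left(-6157 + \frac{193}{2}\right) \left(- \frac{1}{20017}\right) = \left(- \frac{12121}{2}\right) \left(- \frac{1}{20017}\right) = \frac{12121}{40034}$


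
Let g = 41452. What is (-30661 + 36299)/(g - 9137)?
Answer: 5638/32315 ≈ 0.17447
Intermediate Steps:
(-30661 + 36299)/(g - 9137) = (-30661 + 36299)/(41452 - 9137) = 5638/32315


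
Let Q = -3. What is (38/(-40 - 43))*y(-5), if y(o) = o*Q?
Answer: -570/83 ≈ -6.8675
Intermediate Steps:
y(o) = -3*o (y(o) = o*(-3) = -3*o)
(38/(-40 - 43))*y(-5) = (38/(-40 - 43))*(-3*(-5)) = (38/(-83))*15 = (38*(-1/83))*15 = -38/83*15 = -570/83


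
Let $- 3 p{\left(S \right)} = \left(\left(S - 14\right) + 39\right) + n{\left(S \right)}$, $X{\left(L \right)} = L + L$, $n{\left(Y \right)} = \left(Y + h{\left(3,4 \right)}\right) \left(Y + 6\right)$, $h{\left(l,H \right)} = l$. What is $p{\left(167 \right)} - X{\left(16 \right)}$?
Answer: $- \frac{29698}{3} \approx -9899.3$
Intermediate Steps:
$n{\left(Y \right)} = \left(3 + Y\right) \left(6 + Y\right)$ ($n{\left(Y \right)} = \left(Y + 3\right) \left(Y + 6\right) = \left(3 + Y\right) \left(6 + Y\right)$)
$X{\left(L \right)} = 2 L$
$p{\left(S \right)} = - \frac{43}{3} - \frac{10 S}{3} - \frac{S^{2}}{3}$ ($p{\left(S \right)} = - \frac{\left(\left(S - 14\right) + 39\right) + \left(18 + S^{2} + 9 S\right)}{3} = - \frac{\left(\left(-14 + S\right) + 39\right) + \left(18 + S^{2} + 9 S\right)}{3} = - \frac{\left(25 + S\right) + \left(18 + S^{2} + 9 S\right)}{3} = - \frac{43 + S^{2} + 10 S}{3} = - \frac{43}{3} - \frac{10 S}{3} - \frac{S^{2}}{3}$)
$p{\left(167 \right)} - X{\left(16 \right)} = \left(- \frac{43}{3} - \frac{1670}{3} - \frac{167^{2}}{3}\right) - 2 \cdot 16 = \left(- \frac{43}{3} - \frac{1670}{3} - \frac{27889}{3}\right) - 32 = - \frac{29602}{3} - 32 = - \frac{29698}{3}$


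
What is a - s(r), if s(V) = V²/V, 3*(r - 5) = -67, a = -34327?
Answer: -102929/3 ≈ -34310.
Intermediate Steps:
r = -52/3 (r = 5 + (⅓)*(-67) = 5 - 67/3 = -52/3 ≈ -17.333)
s(V) = V
a - s(r) = -34327 - 1*(-52/3) = -34327 + 52/3 = -102929/3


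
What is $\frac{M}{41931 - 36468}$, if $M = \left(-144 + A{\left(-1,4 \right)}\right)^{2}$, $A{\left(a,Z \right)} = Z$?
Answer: $\frac{19600}{5463} \approx 3.5878$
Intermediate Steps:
$M = 19600$ ($M = \left(-144 + 4\right)^{2} = \left(-140\right)^{2} = 19600$)
$\frac{M}{41931 - 36468} = \frac{19600}{41931 - 36468} = \frac{19600}{5463}$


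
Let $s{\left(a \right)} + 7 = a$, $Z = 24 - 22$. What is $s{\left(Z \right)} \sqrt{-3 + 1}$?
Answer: $- 5 i \sqrt{2} \approx - 7.0711 i$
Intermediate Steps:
$Z = 2$
$s{\left(a \right)} = -7 + a$
$s{\left(Z \right)} \sqrt{-3 + 1} = \left(-7 + 2\right) \sqrt{-3 + 1} = - 5 \sqrt{-2} = - 5 i \sqrt{2}$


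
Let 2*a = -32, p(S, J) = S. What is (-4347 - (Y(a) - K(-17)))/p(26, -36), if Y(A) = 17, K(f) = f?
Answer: -337/2 ≈ -168.50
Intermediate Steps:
a = -16 (a = (½)*(-32) = -16)
(-4347 - (Y(a) - K(-17)))/p(26, -36) = (-4347 - (17 - 1*(-17)))/26 = (-4347 - (17 + 17))*(1/26) = (-4347 - 1*34)*(1/26) = (-4347 - 34)*(1/26) = -4381*1/26 = -337/2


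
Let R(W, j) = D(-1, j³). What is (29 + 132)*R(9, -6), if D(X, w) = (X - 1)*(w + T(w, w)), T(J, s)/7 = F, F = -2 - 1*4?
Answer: 83076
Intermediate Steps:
F = -6 (F = -2 - 4 = -6)
T(J, s) = -42 (T(J, s) = 7*(-6) = -42)
D(X, w) = (-1 + X)*(-42 + w) (D(X, w) = (X - 1)*(w - 42) = (-1 + X)*(-42 + w))
R(W, j) = 84 - 2*j³ (R(W, j) = 42 - j³ - 42*(-1) - j³ = 42 - j³ + 42 - j³ = 84 - 2*j³)
(29 + 132)*R(9, -6) = (29 + 132)*(84 - 2*(-6)³) = 161*(84 - 2*(-216)) = 161*(84 + 432) = 161*516 = 83076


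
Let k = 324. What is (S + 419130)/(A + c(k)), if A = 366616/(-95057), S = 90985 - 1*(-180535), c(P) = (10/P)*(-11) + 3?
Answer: -425419238484/736889 ≈ -5.7732e+5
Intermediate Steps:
c(P) = 3 - 110/P (c(P) = -110/P + 3 = 3 - 110/P)
S = 271520 (S = 90985 + 180535 = 271520)
A = -366616/95057 (A = 366616*(-1/95057) = -366616/95057 ≈ -3.8568)
(S + 419130)/(A + c(k)) = (271520 + 419130)/(-366616/95057 + (3 - 110/324)) = 690650/(-366616/95057 + (3 - 110*1/324)) = 690650/(-366616/95057 + (3 - 55/162)) = 690650/(-366616/95057 + 431/162) = 690650/(-18422225/15399234) = 690650*(-15399234/18422225) = -425419238484/736889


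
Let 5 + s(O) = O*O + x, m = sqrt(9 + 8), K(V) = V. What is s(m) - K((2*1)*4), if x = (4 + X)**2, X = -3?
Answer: 5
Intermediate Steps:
x = 1 (x = (4 - 3)**2 = 1**2 = 1)
m = sqrt(17) ≈ 4.1231
s(O) = -4 + O**2 (s(O) = -5 + (O*O + 1) = -5 + (O**2 + 1) = -5 + (1 + O**2) = -4 + O**2)
s(m) - K((2*1)*4) = (-4 + (sqrt(17))**2) - 2*1*4 = (-4 + 17) - 2*4 = 13 - 1*8 = 13 - 8 = 5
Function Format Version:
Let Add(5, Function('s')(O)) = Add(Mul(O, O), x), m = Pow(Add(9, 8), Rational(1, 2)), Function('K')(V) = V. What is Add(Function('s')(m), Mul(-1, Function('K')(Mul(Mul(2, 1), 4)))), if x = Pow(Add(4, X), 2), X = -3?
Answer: 5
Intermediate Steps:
x = 1 (x = Pow(Add(4, -3), 2) = Pow(1, 2) = 1)
m = Pow(17, Rational(1, 2)) ≈ 4.1231
Function('s')(O) = Add(-4, Pow(O, 2)) (Function('s')(O) = Add(-5, Add(Mul(O, O), 1)) = Add(-5, Add(Pow(O, 2), 1)) = Add(-5, Add(1, Pow(O, 2))) = Add(-4, Pow(O, 2)))
Add(Function('s')(m), Mul(-1, Function('K')(Mul(Mul(2, 1), 4)))) = Add(Add(-4, Pow(Pow(17, Rational(1, 2)), 2)), Mul(-1, Mul(Mul(2, 1), 4))) = Add(Add(-4, 17), Mul(-1, Mul(2, 4))) = Add(13, Mul(-1, 8)) = Add(13, -8) = 5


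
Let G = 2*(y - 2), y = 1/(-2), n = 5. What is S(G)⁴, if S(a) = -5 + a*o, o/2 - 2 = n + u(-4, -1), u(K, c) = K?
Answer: 1500625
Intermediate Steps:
y = -½ ≈ -0.50000
o = 6 (o = 4 + 2*(5 - 4) = 4 + 2*1 = 4 + 2 = 6)
G = -5 (G = 2*(-½ - 2) = 2*(-5/2) = -5)
S(a) = -5 + 6*a (S(a) = -5 + a*6 = -5 + 6*a)
S(G)⁴ = (-5 + 6*(-5))⁴ = (-5 - 30)⁴ = (-35)⁴ = 1500625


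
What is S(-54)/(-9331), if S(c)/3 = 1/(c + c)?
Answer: 1/335916 ≈ 2.9769e-6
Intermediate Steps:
S(c) = 3/(2*c) (S(c) = 3/(c + c) = 3/((2*c)) = 3*(1/(2*c)) = 3/(2*c))
S(-54)/(-9331) = ((3/2)/(-54))/(-9331) = ((3/2)*(-1/54))*(-1/9331) = -1/36*(-1/9331) = 1/335916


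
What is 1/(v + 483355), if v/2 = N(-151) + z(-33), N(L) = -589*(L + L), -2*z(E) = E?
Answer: 1/839144 ≈ 1.1917e-6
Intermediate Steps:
z(E) = -E/2
N(L) = -1178*L
v = 355789 (v = 2*(-1178*(-151) - ½*(-33)) = 2*(177878 + 33/2) = 2*(355789/2) = 355789)
1/(v + 483355) = 1/(355789 + 483355) = 1/839144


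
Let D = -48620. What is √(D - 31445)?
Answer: I*√80065 ≈ 282.96*I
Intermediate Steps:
√(D - 31445) = √(-48620 - 31445) = √(-80065) = I*√80065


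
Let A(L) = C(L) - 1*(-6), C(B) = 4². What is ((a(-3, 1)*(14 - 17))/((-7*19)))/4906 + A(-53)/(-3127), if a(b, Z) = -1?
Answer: -14364337/2040361246 ≈ -0.0070401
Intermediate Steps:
C(B) = 16
A(L) = 22 (A(L) = 16 - 1*(-6) = 16 + 6 = 22)
((a(-3, 1)*(14 - 17))/((-7*19)))/4906 + A(-53)/(-3127) = ((-(14 - 17))/((-7*19)))/4906 + 22/(-3127) = (-1*(-3)/(-133))*(1/4906) + 22*(-1/3127) = (3*(-1/133))*(1/4906) - 22/3127 = -3/133*1/4906 - 22/3127 = -3/652498 - 22/3127 = -14364337/2040361246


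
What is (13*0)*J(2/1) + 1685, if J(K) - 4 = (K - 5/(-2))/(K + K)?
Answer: 1685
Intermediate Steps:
J(K) = 4 + (5/2 + K)/(2*K) (J(K) = 4 + (K - 5/(-2))/(K + K) = 4 + (K - 5*(-½))/((2*K)) = 4 + (K + 5/2)*(1/(2*K)) = 4 + (5/2 + K)*(1/(2*K)) = 4 + (5/2 + K)/(2*K))
(13*0)*J(2/1) + 1685 = (13*0)*((5 + 18*(2/1))/(4*((2/1)))) + 1685 = 0*((5 + 18*(2*1))/(4*((2*1)))) + 1685 = 0*((¼)*(5 + 18*2)/2) + 1685 = 0*((¼)*(½)*(5 + 36)) + 1685 = 0*((¼)*(½)*41) + 1685 = 0*(41/8) + 1685 = 0 + 1685 = 1685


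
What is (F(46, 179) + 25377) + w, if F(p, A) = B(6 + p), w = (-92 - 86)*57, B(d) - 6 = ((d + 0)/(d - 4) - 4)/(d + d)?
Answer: 19015741/1248 ≈ 15237.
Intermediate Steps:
B(d) = 6 + (-4 + d/(-4 + d))/(2*d) (B(d) = 6 + ((d + 0)/(d - 4) - 4)/(d + d) = 6 + (d/(-4 + d) - 4)/((2*d)) = 6 + (-4 + d/(-4 + d))*(1/(2*d)) = 6 + (-4 + d/(-4 + d))/(2*d))
w = -10146 (w = -178*57 = -10146)
F(p, A) = (-290 - 51*p + 12*(6 + p)**2)/(2*(2 + p)*(6 + p)) (F(p, A) = (16 - 51*(6 + p) + 12*(6 + p)**2)/(2*(6 + p)*(-4 + (6 + p))) = (16 + (-306 - 51*p) + 12*(6 + p)**2)/(2*(6 + p)*(2 + p)) = (-290 - 51*p + 12*(6 + p)**2)/(2*(6 + p)*(2 + p)) = (-290 - 51*p + 12*(6 + p)**2)/(2*(2 + p)*(6 + p)))
(F(46, 179) + 25377) + w = ((-290 - 51*46 + 12*(6 + 46)**2)/(2*(2 + 46)*(6 + 46)) + 25377) - 10146 = ((1/2)*(-290 - 2346 + 12*52**2)/(48*52) + 25377) - 10146 = ((1/2)*(1/48)*(1/52)*(-290 - 2346 + 12*2704) + 25377) - 10146 = ((1/2)*(1/48)*(1/52)*(-290 - 2346 + 32448) + 25377) - 10146 = ((1/2)*(1/48)*(1/52)*29812 + 25377) - 10146 = (7453/1248 + 25377) - 10146 = 31677949/1248 - 10146 = 19015741/1248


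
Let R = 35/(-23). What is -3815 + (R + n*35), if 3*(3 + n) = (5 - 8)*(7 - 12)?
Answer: -86170/23 ≈ -3746.5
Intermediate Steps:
n = 2 (n = -3 + ((5 - 8)*(7 - 12))/3 = -3 + (-3*(-5))/3 = -3 + (⅓)*15 = -3 + 5 = 2)
R = -35/23 (R = 35*(-1/23) = -35/23 ≈ -1.5217)
-3815 + (R + n*35) = -3815 + (-35/23 + 2*35) = -3815 + (-35/23 + 70) = -3815 + 1575/23 = -86170/23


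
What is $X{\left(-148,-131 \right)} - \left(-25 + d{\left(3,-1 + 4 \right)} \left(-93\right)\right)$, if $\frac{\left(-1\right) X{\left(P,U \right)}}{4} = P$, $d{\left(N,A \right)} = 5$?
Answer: $1082$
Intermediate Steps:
$X{\left(P,U \right)} = - 4 P$
$X{\left(-148,-131 \right)} - \left(-25 + d{\left(3,-1 + 4 \right)} \left(-93\right)\right) = \left(-4\right) \left(-148\right) - \left(-25 + 5 \left(-93\right)\right) = 592 - \left(-25 - 465\right) = 592 - -490 = 592 + 490 = 1082$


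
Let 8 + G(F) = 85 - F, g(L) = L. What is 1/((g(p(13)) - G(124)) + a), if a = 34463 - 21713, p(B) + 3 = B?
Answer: 1/12807 ≈ 7.8082e-5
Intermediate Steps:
p(B) = -3 + B
a = 12750
G(F) = 77 - F (G(F) = -8 + (85 - F) = 77 - F)
1/((g(p(13)) - G(124)) + a) = 1/(((-3 + 13) - (77 - 1*124)) + 12750) = 1/((10 - (77 - 124)) + 12750) = 1/((10 - 1*(-47)) + 12750) = 1/((10 + 47) + 12750) = 1/(57 + 12750) = 1/12807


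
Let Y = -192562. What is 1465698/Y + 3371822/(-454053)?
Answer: -657394680979/43716676893 ≈ -15.038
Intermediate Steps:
1465698/Y + 3371822/(-454053) = 1465698/(-192562) + 3371822/(-454053) = 1465698*(-1/192562) + 3371822*(-1/454053) = -732849/96281 - 3371822/454053 = -657394680979/43716676893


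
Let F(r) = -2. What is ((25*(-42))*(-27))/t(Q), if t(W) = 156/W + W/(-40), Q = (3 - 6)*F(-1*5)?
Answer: 567000/517 ≈ 1096.7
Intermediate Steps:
Q = 6 (Q = (3 - 6)*(-2) = -3*(-2) = 6)
t(W) = 156/W - W/40 (t(W) = 156/W + W*(-1/40) = 156/W - W/40)
((25*(-42))*(-27))/t(Q) = ((25*(-42))*(-27))/(156/6 - 1/40*6) = (-1050*(-27))/(156*(⅙) - 3/20) = 28350/(26 - 3/20) = 28350/(517/20) = 28350*(20/517) = 567000/517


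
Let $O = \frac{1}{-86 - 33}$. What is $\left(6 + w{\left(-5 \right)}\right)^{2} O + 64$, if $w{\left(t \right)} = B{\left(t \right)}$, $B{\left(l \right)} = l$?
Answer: $\frac{7615}{119} \approx 63.992$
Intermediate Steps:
$O = - \frac{1}{119}$ ($O = \frac{1}{-119} = - \frac{1}{119} \approx -0.0084034$)
$w{\left(t \right)} = t$
$\left(6 + w{\left(-5 \right)}\right)^{2} O + 64 = \left(6 - 5\right)^{2} \left(- \frac{1}{119}\right) + 64 = 1^{2} \left(- \frac{1}{119}\right) + 64 = 1 \left(- \frac{1}{119}\right) + 64 = - \frac{1}{119} + 64 = \frac{7615}{119}$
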